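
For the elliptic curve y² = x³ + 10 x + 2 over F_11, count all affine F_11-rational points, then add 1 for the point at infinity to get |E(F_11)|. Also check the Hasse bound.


Affine points = {(3, 2), (3, 9), (5, 1), (5, 10), (6, 5), (6, 6), (8, 0)}; affine count = 7; |E(F_11)| = 8.

Discriminant check: Δ ∝ 4a³ + 27b² = 4·10³ + 27·2² = 4·1000 + 27·4 ≡ 5 (mod 11). Nonzero ⇒ E is nonsingular.
For each x ∈ F_11, compute rhs = x³ + 10·x + 2 mod 11, then count y ∈ F_11 with y² ≡ rhs.
  x = 0: rhs = 2, matching y values: none (0 points).
  x = 1: rhs = 2, matching y values: none (0 points).
  x = 2: rhs = 8, matching y values: none (0 points).
  x = 3: rhs = 4, matching y values: 2, 9 (2 points).
  x = 4: rhs = 7, matching y values: none (0 points).
  x = 5: rhs = 1, matching y values: 1, 10 (2 points).
  x = 6: rhs = 3, matching y values: 5, 6 (2 points).
  x = 7: rhs = 8, matching y values: none (0 points).
  x = 8: rhs = 0, matching y values: 0 (1 points).
  x = 9: rhs = 7, matching y values: none (0 points).
  x = 10: rhs = 2, matching y values: none (0 points).
Total affine count: 7.
Full point count |E(F_11)| = 7 + 1 = 8.
Hasse bound: |8 − (11+1)| = |-4| = 4 ≤ 2√11 ≈ 6.6332 ✓.


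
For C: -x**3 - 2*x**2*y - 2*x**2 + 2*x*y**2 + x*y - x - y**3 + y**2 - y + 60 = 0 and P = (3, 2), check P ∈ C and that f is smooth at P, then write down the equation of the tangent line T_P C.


Tangent line at P: 162 - 54*x = 0.

Step 1: f(3, 2) = 0, so P lies on C.
Step 2: partial derivatives
  f_x(x, y) = -3*x**2 - 4*x*y - 4*x + 2*y**2 + y - 1, f_y(x, y) = -2*x**2 + 4*x*y + x - 3*y**2 + 2*y - 1.
  f_x(P) = -54, f_y(P) = 0 (gradient nonzero, so P is smooth).
Step 3: tangent line at P: -54·(x − 3) + 0·(y − 2) = 0.
Expanding: 162 - 54*x = 0.


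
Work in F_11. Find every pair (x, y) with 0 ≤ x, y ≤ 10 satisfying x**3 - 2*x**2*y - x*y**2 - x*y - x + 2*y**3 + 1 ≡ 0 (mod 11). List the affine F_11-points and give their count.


Affine F_11-points: {(0, 3), (3, 3), (4, 2), (5, 0), (5, 8), (7, 7), (8, 1), (9, 7)}; count = 8.

For each of the 121 pairs (x, y) ∈ F_11², evaluate f(x, y) mod 11. Record the zeros.
  x = 0: [0↦1, 1↦3, 2↦6, 3↦0, 4↦8, 5↦9, 6↦4, 7↦5, 8↦2, 9↦7, 10↦10]  zeros at y ∈ {3}
  x = 1: [0↦1, 1↦10, 2↦7, 3↦4, 4↦2, 5↦2, 6↦5, 7↦1, 8↦2, 9↦9, 10↦1]  zeros at y ∈ ∅
  x = 2: [0↦7, 1↦8, 2↦6, 3↦2, 4↦8, 5↦3, 6↦10, 7↦8, 8↦9, 9↦3, 10↦2]  zeros at y ∈ ∅
  x = 3: [0↦3, 1↦3, 2↦9, 3↦0, 4↦10, 5↦7, 6↦3, 7↦10, 8↦7, 9↦6, 10↦8]  zeros at y ∈ {3}
  x = 4: [0↦6, 1↦1, 2↦0, 3↦4, 4↦3, 5↦9, 6↦1, 7↦2, 8↦2, 9↦2, 10↦3]  zeros at y ∈ {2}
  x = 5: [0↦0, 1↦8, 2↦7, 3↦9, 4↦4, 5↦4, 6↦10, 7↦1, 8↦0, 9↦8, 10↦4]  zeros at y ∈ {0, 8}
  x = 6: [0↦2, 1↦8, 2↦3, 3↦10, 4↦8, 5↦9, 6↦3, 7↦2, 8↦7, 9↦8, 10↦6]  zeros at y ∈ ∅
  x = 7: [0↦7, 1↦7, 2↦5, 3↦2, 4↦10, 5↦8, 6↦8, 7↦0, 8↦7, 9↦8, 10↦4]  zeros at y ∈ {7}
  x = 8: [0↦10, 1↦0, 2↦8, 3↦2, 4↦5, 5↦7, 6↦9, 7↦1, 8↦6, 9↦3, 10↦4]  zeros at y ∈ {1}
  x = 9: [0↦6, 1↦4, 2↦7, 3↦5, 4↦10, 5↦1, 6↦1, 7↦0, 8↦10, 9↦10, 10↦1]  zeros at y ∈ {7}
  x = 10: [0↦1, 1↦3, 2↦8, 3↦6, 4↦9, 5↦7, 6↦1, 7↦3, 8↦3, 9↦2, 10↦1]  zeros at y ∈ ∅
Collecting zeros: affine points = {(0, 3), (3, 3), (4, 2), (5, 0), (5, 8), (7, 7), (8, 1), (9, 7)}.
Total count |C(F_11)_aff| = 8.


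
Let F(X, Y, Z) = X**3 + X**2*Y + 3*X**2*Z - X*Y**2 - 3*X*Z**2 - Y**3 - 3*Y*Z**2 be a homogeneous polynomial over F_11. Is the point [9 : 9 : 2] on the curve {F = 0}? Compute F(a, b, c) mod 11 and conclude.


F(9,9,2) ≡ 6 (mod 11); P is NOT on the curve.

Evaluate F(9, 9, 2) term-by-term (mod 11).
  X**3 ↦ 1·729·1·1 = 729
  X**2*Y ↦ 1·81·9·1 = 729
  3*X**2*Z ↦ 3·81·1·2 = 486
  -X*Y**2 ↦ -1·9·81·1 = -729
  -3*X*Z**2 ↦ -3·9·1·4 = -108
  -Y**3 ↦ -1·1·729·1 = -729
  -3*Y*Z**2 ↦ -3·1·9·4 = -108
Sum: F(9, 9, 2) = (729) + (729) + (486) + (-729) + (-108) + (-729) + (-108) = 270.
Reducing mod 11: 270 ≡ 6 (mod 11).
Since F(a, b, c) ≡ 6 ≠ 0 (mod 11), P does NOT lie on the curve.


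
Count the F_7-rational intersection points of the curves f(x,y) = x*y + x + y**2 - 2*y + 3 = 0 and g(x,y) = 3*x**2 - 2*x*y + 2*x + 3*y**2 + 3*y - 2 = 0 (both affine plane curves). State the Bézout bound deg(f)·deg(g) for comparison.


Common zeros: {(6, 1), (6, 2)}; count = 2; Bézout bound = 4.

deg(f) = 2, deg(g) = 2, so Bézout bound = 4.
Scan x ∈ F_7. For each x, list the y ∈ F_7 with f(x, y) ≡ 0 and those with g(x, y) ≡ 0 (mod 7); the common zeros in that column are the intersection.
  x = 0: f ≡ 0 at y ∈ ∅; g ≡ 0 at y ∈ ∅; common: ∅.
  x = 1: f ≡ 0 at y ∈ ∅; g ≡ 0 at y ∈ {1}; common: ∅.
  x = 2: f ≡ 0 at y ∈ {3, 4}; g ≡ 0 at y ∈ {0, 5}; common: ∅.
  x = 3: f ≡ 0 at y ∈ ∅; g ≡ 0 at y ∈ {3, 5}; common: ∅.
  x = 4: f ≡ 0 at y ∈ {0, 5}; g ≡ 0 at y ∈ {2}; common: ∅.
  x = 5: f ≡ 0 at y ∈ ∅; g ≡ 0 at y ∈ ∅; common: ∅.
  x = 6: f ≡ 0 at y ∈ {1, 2}; g ≡ 0 at y ∈ {1, 2}; common: {1, 2}.
Collecting: common zeros = {(6, 1), (6, 2)}, so the count is 2.
Comparison with the Bézout bound: 2 ≤ 4 = deg(f)·deg(g), as expected for curves with no common component (the affine F_7-count falls short of the bound because intersections may lie at infinity, over extension fields, or carry multiplicity).


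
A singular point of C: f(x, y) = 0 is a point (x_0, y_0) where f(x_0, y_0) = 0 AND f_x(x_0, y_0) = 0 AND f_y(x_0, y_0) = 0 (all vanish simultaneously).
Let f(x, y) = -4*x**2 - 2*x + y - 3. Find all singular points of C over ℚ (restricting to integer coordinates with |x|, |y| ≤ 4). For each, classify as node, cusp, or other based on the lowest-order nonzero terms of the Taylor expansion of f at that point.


No singular points in the scanned grid; C is smooth there.

Compute partial derivatives:
  f_x = -8*x - 2.
  f_y = 1.
f_y = 1 is a nonzero constant, so f_y never vanishes: no point (x, y) can satisfy f = f_x = f_y = 0. In particular no (x, y) ∈ {−4, ..., 4}² is singular; the curve is smooth.


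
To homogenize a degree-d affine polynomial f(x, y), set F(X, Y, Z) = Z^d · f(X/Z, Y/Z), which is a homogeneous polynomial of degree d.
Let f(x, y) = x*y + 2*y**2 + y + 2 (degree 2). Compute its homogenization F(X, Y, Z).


F(X, Y, Z) = X*Y + 2*Y**2 + Y*Z + 2*Z**2

deg(f) = 2.
Substitute x = X/Z, y = Y/Z into f, then multiply by Z^2.
  monomial 1·x^1·y^1 ↦ 1·X^1·Y^1·Z^0.
  monomial 2·x^0·y^2 ↦ 2·X^0·Y^2·Z^0.
  monomial 1·x^0·y^1 ↦ 1·X^0·Y^1·Z^1.
  monomial 2·x^0·y^0 ↦ 2·X^0·Y^0·Z^2.
Collecting: F(X, Y, Z) = X*Y + 2*Y**2 + Y*Z + 2*Z**2.


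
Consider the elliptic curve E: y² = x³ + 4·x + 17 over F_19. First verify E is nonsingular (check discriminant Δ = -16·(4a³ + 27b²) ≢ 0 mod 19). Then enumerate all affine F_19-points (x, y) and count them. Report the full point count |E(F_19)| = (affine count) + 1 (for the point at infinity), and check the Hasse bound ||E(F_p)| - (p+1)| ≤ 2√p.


Affine points = {(0, 6), (0, 13), (11, 9), (11, 10), (12, 8), (12, 11), (13, 9), (13, 10), (14, 9), (14, 10), (16, 4), (16, 15), (17, 1), (17, 18)}; affine count = 14; |E(F_19)| = 15.

Discriminant check: Δ ∝ 4a³ + 27b² = 4·4³ + 27·17² = 4·64 + 27·289 ≡ 3 (mod 19). Nonzero ⇒ E is nonsingular.
For each x ∈ F_19, compute rhs = x³ + 4·x + 17 mod 19, then count y ∈ F_19 with y² ≡ rhs.
  x = 0: rhs = 17, matching y values: 6, 13 (2 points).
  x = 1: rhs = 3, matching y values: none (0 points).
  x = 2: rhs = 14, matching y values: none (0 points).
  x = 3: rhs = 18, matching y values: none (0 points).
  x = 4: rhs = 2, matching y values: none (0 points).
  x = 5: rhs = 10, matching y values: none (0 points).
  x = 6: rhs = 10, matching y values: none (0 points).
  x = 7: rhs = 8, matching y values: none (0 points).
  x = 8: rhs = 10, matching y values: none (0 points).
  x = 9: rhs = 3, matching y values: none (0 points).
  x = 10: rhs = 12, matching y values: none (0 points).
  x = 11: rhs = 5, matching y values: 9, 10 (2 points).
  x = 12: rhs = 7, matching y values: 8, 11 (2 points).
  x = 13: rhs = 5, matching y values: 9, 10 (2 points).
  x = 14: rhs = 5, matching y values: 9, 10 (2 points).
  x = 15: rhs = 13, matching y values: none (0 points).
  x = 16: rhs = 16, matching y values: 4, 15 (2 points).
  x = 17: rhs = 1, matching y values: 1, 18 (2 points).
  x = 18: rhs = 12, matching y values: none (0 points).
Total affine count: 14.
Full point count |E(F_19)| = 14 + 1 = 15.
Hasse bound: |15 − (19+1)| = |-5| = 5 ≤ 2√19 ≈ 8.7178 ✓.


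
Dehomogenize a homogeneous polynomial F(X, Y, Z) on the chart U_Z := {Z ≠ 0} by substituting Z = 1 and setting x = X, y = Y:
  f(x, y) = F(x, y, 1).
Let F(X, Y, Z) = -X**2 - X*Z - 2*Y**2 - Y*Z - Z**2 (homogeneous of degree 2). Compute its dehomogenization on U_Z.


f(x, y) = -x**2 - x - 2*y**2 - y - 1

On U_Z we set Z = 1. Each monomial c·X^i·Y^j·Z^k in F becomes c·x^i·y^j·1^k = c·x^i·y^j.
Substituting Z = 1: F(X, Y, 1) = -x**2 - x - 2*y**2 - y - 1.
Note: deg(f) ≤ deg(F) = 2; strict inequality happens when F is divisible by Z (lost terms).


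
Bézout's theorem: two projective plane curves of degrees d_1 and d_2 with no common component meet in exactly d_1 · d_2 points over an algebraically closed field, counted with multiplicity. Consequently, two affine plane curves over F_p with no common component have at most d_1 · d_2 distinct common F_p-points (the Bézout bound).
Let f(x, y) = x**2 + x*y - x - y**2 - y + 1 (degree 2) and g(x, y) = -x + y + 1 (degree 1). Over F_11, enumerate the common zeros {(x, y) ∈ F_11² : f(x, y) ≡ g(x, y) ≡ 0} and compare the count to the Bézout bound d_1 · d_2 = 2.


Common zeros: ∅; count = 0; Bézout bound = 2.

deg(f) = 2, deg(g) = 1, so Bézout bound = 2.
Scan x ∈ F_11. For each x, list the y ∈ F_11 with f(x, y) ≡ 0 and those with g(x, y) ≡ 0 (mod 11); the common zeros in that column are the intersection.
  x = 0: f ≡ 0 at y ∈ {3, 7}; g ≡ 0 at y ∈ {10}; common: ∅.
  x = 1: f ≡ 0 at y ∈ {1, 10}; g ≡ 0 at y ∈ {0}; common: ∅.
  x = 2: f ≡ 0 at y ∈ ∅; g ≡ 0 at y ∈ {1}; common: ∅.
  x = 3: f ≡ 0 at y ∈ ∅; g ≡ 0 at y ∈ {2}; common: ∅.
  x = 4: f ≡ 0 at y ∈ ∅; g ≡ 0 at y ∈ {3}; common: ∅.
  x = 5: f ≡ 0 at y ∈ {7, 8}; g ≡ 0 at y ∈ {4}; common: ∅.
  x = 6: f ≡ 0 at y ∈ ∅; g ≡ 0 at y ∈ {5}; common: ∅.
  x = 7: f ≡ 0 at y ∈ ∅; g ≡ 0 at y ∈ {6}; common: ∅.
  x = 8: f ≡ 0 at y ∈ ∅; g ≡ 0 at y ∈ {7}; common: ∅.
  x = 9: f ≡ 0 at y ∈ {3, 5}; g ≡ 0 at y ∈ {8}; common: ∅.
  x = 10: f ≡ 0 at y ∈ {1, 8}; g ≡ 0 at y ∈ {9}; common: ∅.
Collecting: common zeros = ∅, so the count is 0.
Comparison with the Bézout bound: 0 ≤ 2 = deg(f)·deg(g), as expected for curves with no common component (the affine F_11-count falls short of the bound because intersections may lie at infinity, over extension fields, or carry multiplicity).


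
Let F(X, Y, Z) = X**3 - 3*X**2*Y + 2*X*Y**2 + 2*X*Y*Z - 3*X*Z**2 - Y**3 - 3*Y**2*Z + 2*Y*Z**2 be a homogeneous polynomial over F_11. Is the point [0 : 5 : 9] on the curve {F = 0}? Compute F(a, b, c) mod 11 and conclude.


F(0,5,9) ≡ 10 (mod 11); P is NOT on the curve.

Evaluate F(0, 5, 9) term-by-term (mod 11).
  X**3 ↦ 1·0·1·1 = 0
  -3*X**2*Y ↦ -3·0·5·1 = 0
  2*X*Y**2 ↦ 2·0·25·1 = 0
  2*X*Y*Z ↦ 2·0·5·9 = 0
  -3*X*Z**2 ↦ -3·0·1·81 = 0
  -Y**3 ↦ -1·1·125·1 = -125
  -3*Y**2*Z ↦ -3·1·25·9 = -675
  2*Y*Z**2 ↦ 2·1·5·81 = 810
Sum: F(0, 5, 9) = (0) + (0) + (0) + (0) + (0) + (-125) + (-675) + (810) = 10.
Reducing mod 11: 10 ≡ 10 (mod 11).
Since F(a, b, c) ≡ 10 ≠ 0 (mod 11), P does NOT lie on the curve.


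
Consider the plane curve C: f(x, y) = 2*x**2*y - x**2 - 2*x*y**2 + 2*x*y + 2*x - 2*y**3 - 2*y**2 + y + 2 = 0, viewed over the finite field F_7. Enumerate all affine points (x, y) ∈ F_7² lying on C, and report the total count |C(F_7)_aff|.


Affine F_7-points: {(0, 4), (1, 5), (2, 1), (3, 1), (4, 5), (5, 6), (6, 6)}; count = 7.

For each of the 49 pairs (x, y) ∈ F_7², evaluate f(x, y) mod 7. Record the zeros.
  x = 0: [0↦2, 1↦6, 2↦1, 3↦3, 4↦0, 5↦1, 6↦1]  zeros at y ∈ {4}
  x = 1: [0↦3, 1↦2, 2↦2, 3↦5, 4↦6, 5↦0, 6↦3]  zeros at y ∈ {5}
  x = 2: [0↦2, 1↦0, 2↦2, 3↦3, 4↦5, 5↦3, 6↦6]  zeros at y ∈ {1}
  x = 3: [0↦6, 1↦0, 2↦1, 3↦4, 4↦4, 5↦3, 6↦3]  zeros at y ∈ {1}
  x = 4: [0↦1, 1↦2, 2↦6, 3↦1, 4↦3, 5↦0, 6↦1]  zeros at y ∈ {5}
  x = 5: [0↦1, 1↦6, 2↦3, 3↦1, 4↦2, 5↦1, 6↦0]  zeros at y ∈ {6}
  x = 6: [0↦6, 1↦5, 2↦6, 3↦4, 4↦1, 5↦6, 6↦0]  zeros at y ∈ {6}
Collecting zeros: affine points = {(0, 4), (1, 5), (2, 1), (3, 1), (4, 5), (5, 6), (6, 6)}.
Total count |C(F_7)_aff| = 7.


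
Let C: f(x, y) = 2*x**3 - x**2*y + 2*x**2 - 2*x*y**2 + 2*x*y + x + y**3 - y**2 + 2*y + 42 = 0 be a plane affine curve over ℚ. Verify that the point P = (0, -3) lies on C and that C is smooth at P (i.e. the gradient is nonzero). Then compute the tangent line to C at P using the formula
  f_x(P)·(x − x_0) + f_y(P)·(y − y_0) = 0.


Tangent line at P: -23*x + 35*y + 105 = 0.

Step 1: f(0, -3) = 0, so P lies on C.
Step 2: partial derivatives
  f_x(x, y) = 6*x**2 - 2*x*y + 4*x - 2*y**2 + 2*y + 1, f_y(x, y) = -x**2 - 4*x*y + 2*x + 3*y**2 - 2*y + 2.
  f_x(P) = -23, f_y(P) = 35 (gradient nonzero, so P is smooth).
Step 3: tangent line at P: -23·(x − 0) + 35·(y − -3) = 0.
Expanding: -23*x + 35*y + 105 = 0.


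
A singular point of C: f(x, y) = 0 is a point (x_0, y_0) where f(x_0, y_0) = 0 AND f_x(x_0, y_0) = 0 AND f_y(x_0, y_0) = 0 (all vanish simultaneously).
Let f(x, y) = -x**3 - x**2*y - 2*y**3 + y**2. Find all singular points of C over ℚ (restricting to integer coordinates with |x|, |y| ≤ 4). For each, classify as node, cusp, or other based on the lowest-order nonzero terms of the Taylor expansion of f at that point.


Singular points: {(0, 0)}; classification: cusp.

Compute partial derivatives:
  f_x = -3*x**2 - 2*x*y.
  f_y = -x**2 - 6*y**2 + 2*y.
Scan x_0 ∈ {−4, ..., 4}. For each x_0, f_y(x_0, y) is a polynomial in y; find its integer roots y ∈ {−4, ..., 4}, then test f_x and f at those candidates.
  x = -4: f_y(-4, y) = -6*y**2 + 2*y - 16; no integer root y with |y| ≤ 4.
  x = -3: f_y(-3, y) = -6*y**2 + 2*y - 9; no integer root y with |y| ≤ 4.
  x = -2: f_y(-2, y) = -6*y**2 + 2*y - 4; no integer root y with |y| ≤ 4.
  x = -1: f_y(-1, y) = -6*y**2 + 2*y - 1; no integer root y with |y| ≤ 4.
  x = 0: f_y(0, y) = -6*y**2 + 2*y; vanishes at y ∈ {0}. (0, 0): f_x = 0, f = 0 — SINGULAR.
  x = 1: f_y(1, y) = -6*y**2 + 2*y - 1; no integer root y with |y| ≤ 4.
  x = 2: f_y(2, y) = -6*y**2 + 2*y - 4; no integer root y with |y| ≤ 4.
  x = 3: f_y(3, y) = -6*y**2 + 2*y - 9; no integer root y with |y| ≤ 4.
  x = 4: f_y(4, y) = -6*y**2 + 2*y - 16; no integer root y with |y| ≤ 4.
Only singular point on the grid: (0, 0).
Classify: substitute x = 0 + u, y = 0 + v and expand: f = -u**3 - u**2*v - 2*v**3 + v**2.
No constant or linear terms (consistent with a singular point). Quadratic part: v**2. Cubic part: -u**3 - u**2*v - 2*v**3.
The quadratic part v**2 is a perfect square, so there is a single (double) tangent line v = 0, i.e. y = 0. Restricting the cubic part to that line (v = 0) leaves -u**3 ≠ 0, so f is not divisible by v and the branch is v² ≈ u**3 to lowest order — this is a cusp.
Classification: cusp.


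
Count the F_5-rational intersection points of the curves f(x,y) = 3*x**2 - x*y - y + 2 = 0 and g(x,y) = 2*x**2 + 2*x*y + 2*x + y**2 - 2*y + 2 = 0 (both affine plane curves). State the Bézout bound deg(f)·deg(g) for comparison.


Common zeros: ∅; count = 0; Bézout bound = 4.

deg(f) = 2, deg(g) = 2, so Bézout bound = 4.
Scan x ∈ F_5. For each x, list the y ∈ F_5 with f(x, y) ≡ 0 and those with g(x, y) ≡ 0 (mod 5); the common zeros in that column are the intersection.
  x = 0: f ≡ 0 at y ∈ {2}; g ≡ 0 at y ∈ {3, 4}; common: ∅.
  x = 1: f ≡ 0 at y ∈ {0}; g ≡ 0 at y ∈ {2, 3}; common: ∅.
  x = 2: f ≡ 0 at y ∈ {3}; g ≡ 0 at y ∈ ∅; common: ∅.
  x = 3: f ≡ 0 at y ∈ {1}; g ≡ 0 at y ∈ ∅; common: ∅.
  x = 4: f ≡ 0 at y ∈ {0, 1, 2, 3, 4}; g ≡ 0 at y ∈ ∅; common: ∅.
Collecting: common zeros = ∅, so the count is 0.
Comparison with the Bézout bound: 0 ≤ 4 = deg(f)·deg(g), as expected for curves with no common component (the affine F_5-count falls short of the bound because intersections may lie at infinity, over extension fields, or carry multiplicity).


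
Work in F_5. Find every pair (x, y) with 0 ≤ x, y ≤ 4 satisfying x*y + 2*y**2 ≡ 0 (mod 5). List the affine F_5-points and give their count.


Affine F_5-points: {(0, 0), (1, 0), (1, 2), (2, 0), (2, 4), (3, 0), (3, 1), (4, 0), (4, 3)}; count = 9.

For each of the 25 pairs (x, y) ∈ F_5², evaluate f(x, y) mod 5. Record the zeros.
  x = 0: [0↦0, 1↦2, 2↦3, 3↦3, 4↦2]  zeros at y ∈ {0}
  x = 1: [0↦0, 1↦3, 2↦0, 3↦1, 4↦1]  zeros at y ∈ {0, 2}
  x = 2: [0↦0, 1↦4, 2↦2, 3↦4, 4↦0]  zeros at y ∈ {0, 4}
  x = 3: [0↦0, 1↦0, 2↦4, 3↦2, 4↦4]  zeros at y ∈ {0, 1}
  x = 4: [0↦0, 1↦1, 2↦1, 3↦0, 4↦3]  zeros at y ∈ {0, 3}
Collecting zeros: affine points = {(0, 0), (1, 0), (1, 2), (2, 0), (2, 4), (3, 0), (3, 1), (4, 0), (4, 3)}.
Total count |C(F_5)_aff| = 9.


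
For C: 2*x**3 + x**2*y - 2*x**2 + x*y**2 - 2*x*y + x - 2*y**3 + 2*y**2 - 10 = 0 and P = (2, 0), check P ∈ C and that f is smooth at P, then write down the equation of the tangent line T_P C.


Tangent line at P: 17*x - 34 = 0.

Step 1: f(2, 0) = 0, so P lies on C.
Step 2: partial derivatives
  f_x(x, y) = 6*x**2 + 2*x*y - 4*x + y**2 - 2*y + 1, f_y(x, y) = x**2 + 2*x*y - 2*x - 6*y**2 + 4*y.
  f_x(P) = 17, f_y(P) = 0 (gradient nonzero, so P is smooth).
Step 3: tangent line at P: 17·(x − 2) + 0·(y − 0) = 0.
Expanding: 17*x - 34 = 0.


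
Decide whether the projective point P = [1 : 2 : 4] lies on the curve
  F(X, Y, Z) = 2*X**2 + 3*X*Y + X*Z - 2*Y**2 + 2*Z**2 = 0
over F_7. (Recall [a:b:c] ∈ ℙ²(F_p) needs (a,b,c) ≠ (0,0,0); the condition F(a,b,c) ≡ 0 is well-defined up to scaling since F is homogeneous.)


F(1,2,4) ≡ 1 (mod 7); P is NOT on the curve.

Evaluate F(1, 2, 4) term-by-term (mod 7).
  2*X**2 ↦ 2·1·1·1 = 2
  3*X*Y ↦ 3·1·2·1 = 6
  X*Z ↦ 1·1·1·4 = 4
  -2*Y**2 ↦ -2·1·4·1 = -8
  2*Z**2 ↦ 2·1·1·16 = 32
Sum: F(1, 2, 4) = (2) + (6) + (4) + (-8) + (32) = 36.
Reducing mod 7: 36 ≡ 1 (mod 7).
Since F(a, b, c) ≡ 1 ≠ 0 (mod 7), P does NOT lie on the curve.


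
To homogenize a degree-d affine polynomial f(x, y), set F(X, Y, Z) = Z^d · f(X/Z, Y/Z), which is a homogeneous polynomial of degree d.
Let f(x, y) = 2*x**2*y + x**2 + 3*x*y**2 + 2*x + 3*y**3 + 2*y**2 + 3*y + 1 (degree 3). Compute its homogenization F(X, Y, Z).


F(X, Y, Z) = 2*X**2*Y + X**2*Z + 3*X*Y**2 + 2*X*Z**2 + 3*Y**3 + 2*Y**2*Z + 3*Y*Z**2 + Z**3

deg(f) = 3.
Substitute x = X/Z, y = Y/Z into f, then multiply by Z^3.
  monomial 2·x^2·y^1 ↦ 2·X^2·Y^1·Z^0.
  monomial 1·x^2·y^0 ↦ 1·X^2·Y^0·Z^1.
  monomial 3·x^1·y^2 ↦ 3·X^1·Y^2·Z^0.
  monomial 2·x^1·y^0 ↦ 2·X^1·Y^0·Z^2.
  monomial 3·x^0·y^3 ↦ 3·X^0·Y^3·Z^0.
  monomial 2·x^0·y^2 ↦ 2·X^0·Y^2·Z^1.
  monomial 3·x^0·y^1 ↦ 3·X^0·Y^1·Z^2.
  monomial 1·x^0·y^0 ↦ 1·X^0·Y^0·Z^3.
Collecting: F(X, Y, Z) = 2*X**2*Y + X**2*Z + 3*X*Y**2 + 2*X*Z**2 + 3*Y**3 + 2*Y**2*Z + 3*Y*Z**2 + Z**3.


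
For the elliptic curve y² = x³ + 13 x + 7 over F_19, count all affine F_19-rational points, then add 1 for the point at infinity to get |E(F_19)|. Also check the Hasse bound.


Affine points = {(0, 8), (0, 11), (3, 4), (3, 15), (4, 3), (4, 16), (5, 8), (5, 11), (6, 4), (6, 15), (7, 2), (7, 17), (9, 6), (9, 13), (10, 4), (10, 15), (13, 6), (13, 13), (14, 8), (14, 11), (15, 9), (15, 10), (16, 6), (16, 13), (17, 7), (17, 12)}; affine count = 26; |E(F_19)| = 27.

Discriminant check: Δ ∝ 4a³ + 27b² = 4·13³ + 27·7² = 4·2197 + 27·49 ≡ 3 (mod 19). Nonzero ⇒ E is nonsingular.
For each x ∈ F_19, compute rhs = x³ + 13·x + 7 mod 19, then count y ∈ F_19 with y² ≡ rhs.
  x = 0: rhs = 7, matching y values: 8, 11 (2 points).
  x = 1: rhs = 2, matching y values: none (0 points).
  x = 2: rhs = 3, matching y values: none (0 points).
  x = 3: rhs = 16, matching y values: 4, 15 (2 points).
  x = 4: rhs = 9, matching y values: 3, 16 (2 points).
  x = 5: rhs = 7, matching y values: 8, 11 (2 points).
  x = 6: rhs = 16, matching y values: 4, 15 (2 points).
  x = 7: rhs = 4, matching y values: 2, 17 (2 points).
  x = 8: rhs = 15, matching y values: none (0 points).
  x = 9: rhs = 17, matching y values: 6, 13 (2 points).
  x = 10: rhs = 16, matching y values: 4, 15 (2 points).
  x = 11: rhs = 18, matching y values: none (0 points).
  x = 12: rhs = 10, matching y values: none (0 points).
  x = 13: rhs = 17, matching y values: 6, 13 (2 points).
  x = 14: rhs = 7, matching y values: 8, 11 (2 points).
  x = 15: rhs = 5, matching y values: 9, 10 (2 points).
  x = 16: rhs = 17, matching y values: 6, 13 (2 points).
  x = 17: rhs = 11, matching y values: 7, 12 (2 points).
  x = 18: rhs = 12, matching y values: none (0 points).
Total affine count: 26.
Full point count |E(F_19)| = 26 + 1 = 27.
Hasse bound: |27 − (19+1)| = |7| = 7 ≤ 2√19 ≈ 8.7178 ✓.


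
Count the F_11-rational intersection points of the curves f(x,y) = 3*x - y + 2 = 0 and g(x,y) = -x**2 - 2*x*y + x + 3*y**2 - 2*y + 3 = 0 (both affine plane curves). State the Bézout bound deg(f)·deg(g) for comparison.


Common zeros: {(0, 2), (8, 4)}; count = 2; Bézout bound = 2.

deg(f) = 1, deg(g) = 2, so Bézout bound = 2.
Scan x ∈ F_11. For each x, list the y ∈ F_11 with f(x, y) ≡ 0 and those with g(x, y) ≡ 0 (mod 11); the common zeros in that column are the intersection.
  x = 0: f ≡ 0 at y ∈ {2}; g ≡ 0 at y ∈ {2, 6}; common: {2}.
  x = 1: f ≡ 0 at y ∈ {5}; g ≡ 0 at y ∈ ∅; common: ∅.
  x = 2: f ≡ 0 at y ∈ {8}; g ≡ 0 at y ∈ ∅; common: ∅.
  x = 3: f ≡ 0 at y ∈ {0}; g ≡ 0 at y ∈ {3, 7}; common: ∅.
  x = 4: f ≡ 0 at y ∈ {3}; g ≡ 0 at y ∈ ∅; common: ∅.
  x = 5: f ≡ 0 at y ∈ {6}; g ≡ 0 at y ∈ ∅; common: ∅.
  x = 6: f ≡ 0 at y ∈ {9}; g ≡ 0 at y ∈ {5, 7}; common: ∅.
  x = 7: f ≡ 0 at y ∈ {1}; g ≡ 0 at y ∈ {4, 5}; common: ∅.
  x = 8: f ≡ 0 at y ∈ {4}; g ≡ 0 at y ∈ {2, 4}; common: {4}.
  x = 9: f ≡ 0 at y ∈ {7}; g ≡ 0 at y ∈ ∅; common: ∅.
  x = 10: f ≡ 0 at y ∈ {10}; g ≡ 0 at y ∈ ∅; common: ∅.
Collecting: common zeros = {(0, 2), (8, 4)}, so the count is 2.
Comparison with the Bézout bound: 2 ≤ 2 = deg(f)·deg(g), as expected for curves with no common component (the bound is attained).


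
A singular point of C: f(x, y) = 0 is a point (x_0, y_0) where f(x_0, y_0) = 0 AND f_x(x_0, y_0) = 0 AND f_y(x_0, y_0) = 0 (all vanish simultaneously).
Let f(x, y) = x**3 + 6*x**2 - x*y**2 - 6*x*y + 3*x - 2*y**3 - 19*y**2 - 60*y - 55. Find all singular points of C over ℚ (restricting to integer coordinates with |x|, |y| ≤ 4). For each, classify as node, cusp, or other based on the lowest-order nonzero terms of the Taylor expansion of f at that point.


Singular points: {(-2, -3)}; classification: cusp.

Compute partial derivatives:
  f_x = 3*x**2 + 12*x - y**2 - 6*y + 3.
  f_y = -2*x*y - 6*x - 6*y**2 - 38*y - 60.
Scan x_0 ∈ {−4, ..., 4}. For each x_0, f_y(x_0, y) is a polynomial in y; find its integer roots y ∈ {−4, ..., 4}, then test f_x and f at those candidates.
  x = -4: f_y(-4, y) = -6*y**2 - 30*y - 36; vanishes at y ∈ {-3, -2}. (-4, -3): f_x = 12 ≠ 0; (-4, -2): f_x = 11 ≠ 0.
  x = -3: f_y(-3, y) = -6*y**2 - 32*y - 42; vanishes at y ∈ {-3}. (-3, -3): f_x = 3 ≠ 0.
  x = -2: f_y(-2, y) = -6*y**2 - 34*y - 48; vanishes at y ∈ {-3}. (-2, -3): f_x = 0, f = 0 — SINGULAR.
  x = -1: f_y(-1, y) = -6*y**2 - 36*y - 54; vanishes at y ∈ {-3}. (-1, -3): f_x = 3 ≠ 0.
  x = 0: f_y(0, y) = -6*y**2 - 38*y - 60; vanishes at y ∈ {-3}. (0, -3): f_x = 12 ≠ 0.
  x = 1: f_y(1, y) = -6*y**2 - 40*y - 66; vanishes at y ∈ {-3}. (1, -3): f_x = 27 ≠ 0.
  x = 2: f_y(2, y) = -6*y**2 - 42*y - 72; vanishes at y ∈ {-4, -3}. (2, -4): f_x = 47 ≠ 0; (2, -3): f_x = 48 ≠ 0.
  x = 3: f_y(3, y) = -6*y**2 - 44*y - 78; vanishes at y ∈ {-3}. (3, -3): f_x = 75 ≠ 0.
  x = 4: f_y(4, y) = -6*y**2 - 46*y - 84; vanishes at y ∈ {-3}. (4, -3): f_x = 108 ≠ 0.
Only singular point on the grid: (-2, -3).
Classify: substitute x = -2 + u, y = -3 + v and expand: f = u**3 - u*v**2 - 2*v**3 + v**2.
No constant or linear terms (consistent with a singular point). Quadratic part: v**2. Cubic part: u**3 - u*v**2 - 2*v**3.
The quadratic part v**2 is a perfect square, so there is a single (double) tangent line v = 0, i.e. y = -3. Restricting the cubic part to that line (v = 0) leaves u**3 ≠ 0, so f is not divisible by v and the branch is v² ≈ -u**3 to lowest order — this is a cusp.
Classification: cusp.


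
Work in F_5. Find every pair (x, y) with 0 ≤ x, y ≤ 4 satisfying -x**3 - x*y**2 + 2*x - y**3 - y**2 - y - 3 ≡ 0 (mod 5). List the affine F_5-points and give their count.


Affine F_5-points: {(1, 2), (1, 3), (3, 1), (3, 2), (3, 3)}; count = 5.

For each of the 25 pairs (x, y) ∈ F_5², evaluate f(x, y) mod 5. Record the zeros.
  x = 0: [0↦2, 1↦4, 2↦3, 3↦3, 4↦3]  zeros at y ∈ ∅
  x = 1: [0↦3, 1↦4, 2↦0, 3↦0, 4↦3]  zeros at y ∈ {2, 3}
  x = 2: [0↦3, 1↦3, 2↦1, 3↦1, 4↦2]  zeros at y ∈ ∅
  x = 3: [0↦1, 1↦0, 2↦0, 3↦0, 4↦4]  zeros at y ∈ {1, 2, 3}
  x = 4: [0↦1, 1↦4, 2↦1, 3↦1, 4↦3]  zeros at y ∈ ∅
Collecting zeros: affine points = {(1, 2), (1, 3), (3, 1), (3, 2), (3, 3)}.
Total count |C(F_5)_aff| = 5.


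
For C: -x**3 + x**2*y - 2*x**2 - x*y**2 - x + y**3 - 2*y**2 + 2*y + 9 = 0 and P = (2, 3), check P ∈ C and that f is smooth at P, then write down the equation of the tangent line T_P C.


Tangent line at P: -18*x + 9*y + 9 = 0.

Step 1: f(2, 3) = 0, so P lies on C.
Step 2: partial derivatives
  f_x(x, y) = -3*x**2 + 2*x*y - 4*x - y**2 - 1, f_y(x, y) = x**2 - 2*x*y + 3*y**2 - 4*y + 2.
  f_x(P) = -18, f_y(P) = 9 (gradient nonzero, so P is smooth).
Step 3: tangent line at P: -18·(x − 2) + 9·(y − 3) = 0.
Expanding: -18*x + 9*y + 9 = 0.


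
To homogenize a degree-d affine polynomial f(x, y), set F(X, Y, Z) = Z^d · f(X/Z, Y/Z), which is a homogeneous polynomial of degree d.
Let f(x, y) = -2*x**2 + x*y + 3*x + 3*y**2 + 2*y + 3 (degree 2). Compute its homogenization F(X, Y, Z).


F(X, Y, Z) = -2*X**2 + X*Y + 3*X*Z + 3*Y**2 + 2*Y*Z + 3*Z**2

deg(f) = 2.
Substitute x = X/Z, y = Y/Z into f, then multiply by Z^2.
  monomial -2·x^2·y^0 ↦ -2·X^2·Y^0·Z^0.
  monomial 1·x^1·y^1 ↦ 1·X^1·Y^1·Z^0.
  monomial 3·x^1·y^0 ↦ 3·X^1·Y^0·Z^1.
  monomial 3·x^0·y^2 ↦ 3·X^0·Y^2·Z^0.
  monomial 2·x^0·y^1 ↦ 2·X^0·Y^1·Z^1.
  monomial 3·x^0·y^0 ↦ 3·X^0·Y^0·Z^2.
Collecting: F(X, Y, Z) = -2*X**2 + X*Y + 3*X*Z + 3*Y**2 + 2*Y*Z + 3*Z**2.


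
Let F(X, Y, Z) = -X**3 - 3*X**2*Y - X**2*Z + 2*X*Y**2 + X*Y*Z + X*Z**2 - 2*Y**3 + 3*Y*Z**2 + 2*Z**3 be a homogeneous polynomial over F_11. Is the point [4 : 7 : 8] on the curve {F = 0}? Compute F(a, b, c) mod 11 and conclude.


F(4,7,8) ≡ 2 (mod 11); P is NOT on the curve.

Evaluate F(4, 7, 8) term-by-term (mod 11).
  -X**3 ↦ -1·64·1·1 = -64
  -3*X**2*Y ↦ -3·16·7·1 = -336
  -X**2*Z ↦ -1·16·1·8 = -128
  2*X*Y**2 ↦ 2·4·49·1 = 392
  X*Y*Z ↦ 1·4·7·8 = 224
  X*Z**2 ↦ 1·4·1·64 = 256
  -2*Y**3 ↦ -2·1·343·1 = -686
  3*Y*Z**2 ↦ 3·1·7·64 = 1344
  2*Z**3 ↦ 2·1·1·512 = 1024
Sum: F(4, 7, 8) = (-64) + (-336) + (-128) + (392) + (224) + (256) + (-686) + (1344) + (1024) = 2026.
Reducing mod 11: 2026 ≡ 2 (mod 11).
Since F(a, b, c) ≡ 2 ≠ 0 (mod 11), P does NOT lie on the curve.


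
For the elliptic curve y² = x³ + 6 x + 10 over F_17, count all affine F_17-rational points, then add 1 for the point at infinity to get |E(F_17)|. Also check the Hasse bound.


Affine points = {(1, 0), (2, 8), (2, 9), (3, 2), (3, 15), (4, 8), (4, 9), (7, 2), (7, 15), (8, 3), (8, 14), (10, 4), (10, 13), (11, 8), (11, 9), (12, 5), (12, 12), (14, 4), (14, 13)}; affine count = 19; |E(F_17)| = 20.

Discriminant check: Δ ∝ 4a³ + 27b² = 4·6³ + 27·10² = 4·216 + 27·100 ≡ 11 (mod 17). Nonzero ⇒ E is nonsingular.
For each x ∈ F_17, compute rhs = x³ + 6·x + 10 mod 17, then count y ∈ F_17 with y² ≡ rhs.
  x = 0: rhs = 10, matching y values: none (0 points).
  x = 1: rhs = 0, matching y values: 0 (1 points).
  x = 2: rhs = 13, matching y values: 8, 9 (2 points).
  x = 3: rhs = 4, matching y values: 2, 15 (2 points).
  x = 4: rhs = 13, matching y values: 8, 9 (2 points).
  x = 5: rhs = 12, matching y values: none (0 points).
  x = 6: rhs = 7, matching y values: none (0 points).
  x = 7: rhs = 4, matching y values: 2, 15 (2 points).
  x = 8: rhs = 9, matching y values: 3, 14 (2 points).
  x = 9: rhs = 11, matching y values: none (0 points).
  x = 10: rhs = 16, matching y values: 4, 13 (2 points).
  x = 11: rhs = 13, matching y values: 8, 9 (2 points).
  x = 12: rhs = 8, matching y values: 5, 12 (2 points).
  x = 13: rhs = 7, matching y values: none (0 points).
  x = 14: rhs = 16, matching y values: 4, 13 (2 points).
  x = 15: rhs = 7, matching y values: none (0 points).
  x = 16: rhs = 3, matching y values: none (0 points).
Total affine count: 19.
Full point count |E(F_17)| = 19 + 1 = 20.
Hasse bound: |20 − (17+1)| = |2| = 2 ≤ 2√17 ≈ 8.2462 ✓.


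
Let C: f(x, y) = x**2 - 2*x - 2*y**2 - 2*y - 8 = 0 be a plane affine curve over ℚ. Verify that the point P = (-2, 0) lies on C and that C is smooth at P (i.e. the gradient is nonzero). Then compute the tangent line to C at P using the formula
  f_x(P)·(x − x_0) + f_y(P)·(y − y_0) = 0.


Tangent line at P: -6*x - 2*y - 12 = 0.

Step 1: f(-2, 0) = 0, so P lies on C.
Step 2: partial derivatives
  f_x(x, y) = 2*x - 2, f_y(x, y) = -4*y - 2.
  f_x(P) = -6, f_y(P) = -2 (gradient nonzero, so P is smooth).
Step 3: tangent line at P: -6·(x − -2) + -2·(y − 0) = 0.
Expanding: -6*x - 2*y - 12 = 0.


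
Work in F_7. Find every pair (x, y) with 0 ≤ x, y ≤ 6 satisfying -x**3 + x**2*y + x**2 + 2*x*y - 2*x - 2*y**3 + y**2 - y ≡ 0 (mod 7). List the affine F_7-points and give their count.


Affine F_7-points: {(0, 0), (0, 2), (1, 5), (3, 6), (4, 0), (5, 1), (6, 5)}; count = 7.

For each of the 49 pairs (x, y) ∈ F_7², evaluate f(x, y) mod 7. Record the zeros.
  x = 0: [0↦0, 1↦5, 2↦0, 3↦1, 4↦3, 5↦1, 6↦4]  zeros at y ∈ {0, 2}
  x = 1: [0↦5, 1↦6, 2↦4, 3↦1, 4↦6, 5↦0, 6↦6]  zeros at y ∈ {5}
  x = 2: [0↦6, 1↦5, 2↦1, 3↦3, 4↦6, 5↦5, 6↦2]  zeros at y ∈ ∅
  x = 3: [0↦4, 1↦3, 2↦6, 3↦1, 4↦4, 5↦3, 6↦0]  zeros at y ∈ {6}
  x = 4: [0↦0, 1↦1, 2↦6, 3↦3, 4↦1, 5↦2, 6↦1]  zeros at y ∈ {0}
  x = 5: [0↦2, 1↦0, 2↦2, 3↦3, 4↦5, 5↦3, 6↦6]  zeros at y ∈ {1}
  x = 6: [0↦4, 1↦1, 2↦2, 3↦2, 4↦3, 5↦0, 6↦2]  zeros at y ∈ {5}
Collecting zeros: affine points = {(0, 0), (0, 2), (1, 5), (3, 6), (4, 0), (5, 1), (6, 5)}.
Total count |C(F_7)_aff| = 7.


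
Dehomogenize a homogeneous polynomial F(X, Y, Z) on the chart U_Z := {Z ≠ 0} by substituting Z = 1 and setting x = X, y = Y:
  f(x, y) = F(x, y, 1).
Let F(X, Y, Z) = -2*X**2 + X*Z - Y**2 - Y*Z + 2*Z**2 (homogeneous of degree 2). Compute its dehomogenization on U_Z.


f(x, y) = -2*x**2 + x - y**2 - y + 2

On U_Z we set Z = 1. Each monomial c·X^i·Y^j·Z^k in F becomes c·x^i·y^j·1^k = c·x^i·y^j.
Substituting Z = 1: F(X, Y, 1) = -2*x**2 + x - y**2 - y + 2.
Note: deg(f) ≤ deg(F) = 2; strict inequality happens when F is divisible by Z (lost terms).


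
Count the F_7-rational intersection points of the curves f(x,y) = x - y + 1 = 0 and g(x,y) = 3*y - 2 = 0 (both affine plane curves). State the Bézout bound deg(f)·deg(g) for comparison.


Common zeros: {(2, 3)}; count = 1; Bézout bound = 1.

deg(f) = 1, deg(g) = 1, so Bézout bound = 1.
Scan x ∈ F_7. For each x, list the y ∈ F_7 with f(x, y) ≡ 0 and those with g(x, y) ≡ 0 (mod 7); the common zeros in that column are the intersection.
  x = 0: f ≡ 0 at y ∈ {1}; g ≡ 0 at y ∈ {3}; common: ∅.
  x = 1: f ≡ 0 at y ∈ {2}; g ≡ 0 at y ∈ {3}; common: ∅.
  x = 2: f ≡ 0 at y ∈ {3}; g ≡ 0 at y ∈ {3}; common: {3}.
  x = 3: f ≡ 0 at y ∈ {4}; g ≡ 0 at y ∈ {3}; common: ∅.
  x = 4: f ≡ 0 at y ∈ {5}; g ≡ 0 at y ∈ {3}; common: ∅.
  x = 5: f ≡ 0 at y ∈ {6}; g ≡ 0 at y ∈ {3}; common: ∅.
  x = 6: f ≡ 0 at y ∈ {0}; g ≡ 0 at y ∈ {3}; common: ∅.
Collecting: common zeros = {(2, 3)}, so the count is 1.
Comparison with the Bézout bound: 1 ≤ 1 = deg(f)·deg(g), as expected for curves with no common component (the bound is attained).


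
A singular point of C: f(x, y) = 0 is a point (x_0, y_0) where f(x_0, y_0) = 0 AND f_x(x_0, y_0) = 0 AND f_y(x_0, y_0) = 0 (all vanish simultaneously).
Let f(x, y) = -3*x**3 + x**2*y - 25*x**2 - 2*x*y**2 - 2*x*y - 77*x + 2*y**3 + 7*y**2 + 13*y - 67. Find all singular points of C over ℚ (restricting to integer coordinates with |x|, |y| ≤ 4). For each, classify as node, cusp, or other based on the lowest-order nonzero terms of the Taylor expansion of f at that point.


Singular points: {(-3, -2)}; classification: cusp.

Compute partial derivatives:
  f_x = -9*x**2 + 2*x*y - 50*x - 2*y**2 - 2*y - 77.
  f_y = x**2 - 4*x*y - 2*x + 6*y**2 + 14*y + 13.
Scan x_0 ∈ {−4, ..., 4}. For each x_0, f_y(x_0, y) is a polynomial in y; find its integer roots y ∈ {−4, ..., 4}, then test f_x and f at those candidates.
  x = -4: f_y(-4, y) = 6*y**2 + 30*y + 37; no integer root y with |y| ≤ 4.
  x = -3: f_y(-3, y) = 6*y**2 + 26*y + 28; vanishes at y ∈ {-2}. (-3, -2): f_x = 0, f = 0 — SINGULAR.
  x = -2: f_y(-2, y) = 6*y**2 + 22*y + 21; no integer root y with |y| ≤ 4.
  x = -1: f_y(-1, y) = 6*y**2 + 18*y + 16; no integer root y with |y| ≤ 4.
  x = 0: f_y(0, y) = 6*y**2 + 14*y + 13; no integer root y with |y| ≤ 4.
  x = 1: f_y(1, y) = 6*y**2 + 10*y + 12; no integer root y with |y| ≤ 4.
  x = 2: f_y(2, y) = 6*y**2 + 6*y + 13; no integer root y with |y| ≤ 4.
  x = 3: f_y(3, y) = 6*y**2 + 2*y + 16; no integer root y with |y| ≤ 4.
  x = 4: f_y(4, y) = 6*y**2 - 2*y + 21; no integer root y with |y| ≤ 4.
Only singular point on the grid: (-3, -2).
Classify: substitute x = -3 + u, y = -2 + v and expand: f = -3*u**3 + u**2*v - 2*u*v**2 + 2*v**3 + v**2.
No constant or linear terms (consistent with a singular point). Quadratic part: v**2. Cubic part: -3*u**3 + u**2*v - 2*u*v**2 + 2*v**3.
The quadratic part v**2 is a perfect square, so there is a single (double) tangent line v = 0, i.e. y = -2. Restricting the cubic part to that line (v = 0) leaves -3*u**3 ≠ 0, so f is not divisible by v and the branch is v² ≈ 3*u**3 to lowest order — this is a cusp.
Classification: cusp.


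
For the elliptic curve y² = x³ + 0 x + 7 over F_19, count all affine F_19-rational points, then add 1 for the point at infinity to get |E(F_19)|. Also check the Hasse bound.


Affine points = {(0, 8), (0, 11), (8, 5), (8, 14), (10, 0), (12, 5), (12, 14), (13, 0), (15, 0), (18, 5), (18, 14)}; affine count = 11; |E(F_19)| = 12.

Discriminant check: Δ ∝ 4a³ + 27b² = 4·0³ + 27·7² = 4·0 + 27·49 ≡ 12 (mod 19). Nonzero ⇒ E is nonsingular.
For each x ∈ F_19, compute rhs = x³ + 0·x + 7 mod 19, then count y ∈ F_19 with y² ≡ rhs.
  x = 0: rhs = 7, matching y values: 8, 11 (2 points).
  x = 1: rhs = 8, matching y values: none (0 points).
  x = 2: rhs = 15, matching y values: none (0 points).
  x = 3: rhs = 15, matching y values: none (0 points).
  x = 4: rhs = 14, matching y values: none (0 points).
  x = 5: rhs = 18, matching y values: none (0 points).
  x = 6: rhs = 14, matching y values: none (0 points).
  x = 7: rhs = 8, matching y values: none (0 points).
  x = 8: rhs = 6, matching y values: 5, 14 (2 points).
  x = 9: rhs = 14, matching y values: none (0 points).
  x = 10: rhs = 0, matching y values: 0 (1 points).
  x = 11: rhs = 8, matching y values: none (0 points).
  x = 12: rhs = 6, matching y values: 5, 14 (2 points).
  x = 13: rhs = 0, matching y values: 0 (1 points).
  x = 14: rhs = 15, matching y values: none (0 points).
  x = 15: rhs = 0, matching y values: 0 (1 points).
  x = 16: rhs = 18, matching y values: none (0 points).
  x = 17: rhs = 18, matching y values: none (0 points).
  x = 18: rhs = 6, matching y values: 5, 14 (2 points).
Total affine count: 11.
Full point count |E(F_19)| = 11 + 1 = 12.
Hasse bound: |12 − (19+1)| = |-8| = 8 ≤ 2√19 ≈ 8.7178 ✓.


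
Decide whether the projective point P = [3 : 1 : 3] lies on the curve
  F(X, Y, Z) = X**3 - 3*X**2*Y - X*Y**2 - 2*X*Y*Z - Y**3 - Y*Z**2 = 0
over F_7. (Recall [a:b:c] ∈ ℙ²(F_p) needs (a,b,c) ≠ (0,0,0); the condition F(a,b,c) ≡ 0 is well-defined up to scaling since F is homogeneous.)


F(3,1,3) ≡ 4 (mod 7); P is NOT on the curve.

Evaluate F(3, 1, 3) term-by-term (mod 7).
  X**3 ↦ 1·27·1·1 = 27
  -3*X**2*Y ↦ -3·9·1·1 = -27
  -X*Y**2 ↦ -1·3·1·1 = -3
  -2*X*Y*Z ↦ -2·3·1·3 = -18
  -Y**3 ↦ -1·1·1·1 = -1
  -Y*Z**2 ↦ -1·1·1·9 = -9
Sum: F(3, 1, 3) = (27) + (-27) + (-3) + (-18) + (-1) + (-9) = -31.
Reducing mod 7: -31 ≡ 4 (mod 7).
Since F(a, b, c) ≡ 4 ≠ 0 (mod 7), P does NOT lie on the curve.


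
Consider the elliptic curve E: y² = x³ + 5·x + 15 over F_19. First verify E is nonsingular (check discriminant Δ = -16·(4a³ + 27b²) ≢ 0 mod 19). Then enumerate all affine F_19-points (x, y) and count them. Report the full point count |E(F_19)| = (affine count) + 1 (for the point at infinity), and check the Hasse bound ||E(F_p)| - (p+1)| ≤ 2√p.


Affine points = {(3, 0), (4, 2), (4, 17), (8, 4), (8, 15), (10, 1), (10, 18), (12, 6), (12, 13), (13, 4), (13, 15), (14, 6), (14, 13), (15, 8), (15, 11), (16, 7), (16, 12), (17, 4), (17, 15), (18, 3), (18, 16)}; affine count = 21; |E(F_19)| = 22.

Discriminant check: Δ ∝ 4a³ + 27b² = 4·5³ + 27·15² = 4·125 + 27·225 ≡ 1 (mod 19). Nonzero ⇒ E is nonsingular.
For each x ∈ F_19, compute rhs = x³ + 5·x + 15 mod 19, then count y ∈ F_19 with y² ≡ rhs.
  x = 0: rhs = 15, matching y values: none (0 points).
  x = 1: rhs = 2, matching y values: none (0 points).
  x = 2: rhs = 14, matching y values: none (0 points).
  x = 3: rhs = 0, matching y values: 0 (1 points).
  x = 4: rhs = 4, matching y values: 2, 17 (2 points).
  x = 5: rhs = 13, matching y values: none (0 points).
  x = 6: rhs = 14, matching y values: none (0 points).
  x = 7: rhs = 13, matching y values: none (0 points).
  x = 8: rhs = 16, matching y values: 4, 15 (2 points).
  x = 9: rhs = 10, matching y values: none (0 points).
  x = 10: rhs = 1, matching y values: 1, 18 (2 points).
  x = 11: rhs = 14, matching y values: none (0 points).
  x = 12: rhs = 17, matching y values: 6, 13 (2 points).
  x = 13: rhs = 16, matching y values: 4, 15 (2 points).
  x = 14: rhs = 17, matching y values: 6, 13 (2 points).
  x = 15: rhs = 7, matching y values: 8, 11 (2 points).
  x = 16: rhs = 11, matching y values: 7, 12 (2 points).
  x = 17: rhs = 16, matching y values: 4, 15 (2 points).
  x = 18: rhs = 9, matching y values: 3, 16 (2 points).
Total affine count: 21.
Full point count |E(F_19)| = 21 + 1 = 22.
Hasse bound: |22 − (19+1)| = |2| = 2 ≤ 2√19 ≈ 8.7178 ✓.


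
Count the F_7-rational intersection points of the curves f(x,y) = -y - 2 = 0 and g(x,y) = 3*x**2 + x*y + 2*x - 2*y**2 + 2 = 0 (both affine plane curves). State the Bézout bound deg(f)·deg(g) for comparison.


Common zeros: {(3, 5), (4, 5)}; count = 2; Bézout bound = 2.

deg(f) = 1, deg(g) = 2, so Bézout bound = 2.
Scan x ∈ F_7. For each x, list the y ∈ F_7 with f(x, y) ≡ 0 and those with g(x, y) ≡ 0 (mod 7); the common zeros in that column are the intersection.
  x = 0: f ≡ 0 at y ∈ {5}; g ≡ 0 at y ∈ {1, 6}; common: ∅.
  x = 1: f ≡ 0 at y ∈ {5}; g ≡ 0 at y ∈ {0, 4}; common: ∅.
  x = 2: f ≡ 0 at y ∈ {5}; g ≡ 0 at y ∈ {2, 6}; common: ∅.
  x = 3: f ≡ 0 at y ∈ {5}; g ≡ 0 at y ∈ {0, 5}; common: {5}.
  x = 4: f ≡ 0 at y ∈ {5}; g ≡ 0 at y ∈ {4, 5}; common: {5}.
  x = 5: f ≡ 0 at y ∈ {5}; g ≡ 0 at y ∈ {3}; common: ∅.
  x = 6: f ≡ 0 at y ∈ {5}; g ≡ 0 at y ∈ {1, 2}; common: ∅.
Collecting: common zeros = {(3, 5), (4, 5)}, so the count is 2.
Comparison with the Bézout bound: 2 ≤ 2 = deg(f)·deg(g), as expected for curves with no common component (the bound is attained).
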